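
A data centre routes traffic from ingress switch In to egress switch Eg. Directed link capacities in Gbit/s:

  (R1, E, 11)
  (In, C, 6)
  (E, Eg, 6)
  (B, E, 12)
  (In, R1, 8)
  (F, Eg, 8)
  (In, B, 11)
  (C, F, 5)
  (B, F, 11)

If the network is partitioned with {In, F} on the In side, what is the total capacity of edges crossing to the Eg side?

33

Edges leaving {In, F}: In→C (6), In→B (11), In→R1 (8), F→Eg (8).
Cut capacity = 6 + 11 + 8 + 8 = 33.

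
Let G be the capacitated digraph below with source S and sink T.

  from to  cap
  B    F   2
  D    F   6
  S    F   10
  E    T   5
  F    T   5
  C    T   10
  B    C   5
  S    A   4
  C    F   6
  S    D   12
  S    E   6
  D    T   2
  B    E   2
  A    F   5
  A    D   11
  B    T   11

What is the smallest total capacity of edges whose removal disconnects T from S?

12

Augment S→D→T: bottleneck 2, flow now 2.
Augment S→E→T: bottleneck 5, flow now 7.
Augment S→F→T: bottleneck 5, flow now 12.
No augmenting path remains; maximum flow = 12.
By max-flow min-cut, the minimum cut capacity equals the max flow.
In the residual graph, reachable from S: {S, A, D, E, F}.
Min-cut edges: D→T (2), E→T (5), F→T (5); capacity 2 + 5 + 5 = 12.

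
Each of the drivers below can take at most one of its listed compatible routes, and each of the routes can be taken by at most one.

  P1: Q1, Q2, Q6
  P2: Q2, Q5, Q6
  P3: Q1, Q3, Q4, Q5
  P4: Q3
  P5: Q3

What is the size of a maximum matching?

Unit-capacity flow: source→left, listed edges, right→sink; max matching = max flow.
Augmenting path P1→Q1 (+1); matched 1.
Augmenting path P2→Q2 (+1); matched 2.
Augmenting path P3→Q3 (+1); matched 3.
Augmenting path P4→Q3→P3→Q4 (+1); matched 4.
No augmenting path remains; maximum matching = 4.
König certificate: {P1, P2, P3, Q3} is a vertex cover of size 4 (every listed pair touches it), so no matching can be larger.

4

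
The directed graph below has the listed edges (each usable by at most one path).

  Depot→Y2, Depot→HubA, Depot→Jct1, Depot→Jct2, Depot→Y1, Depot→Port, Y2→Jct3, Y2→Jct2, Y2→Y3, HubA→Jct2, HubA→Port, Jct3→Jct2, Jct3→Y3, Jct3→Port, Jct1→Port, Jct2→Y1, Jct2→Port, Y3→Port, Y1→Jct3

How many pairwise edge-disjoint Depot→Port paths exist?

Assign every edge capacity 1; by Menger, the answer equals the max flow.
Path Depot→Port (+1); total 1.
Path Depot→HubA→Port (+1); total 2.
Path Depot→Jct1→Port (+1); total 3.
Path Depot→Jct2→Port (+1); total 4.
Path Depot→Y2→Jct3→Port (+1); total 5.
Path Depot→Y1→Jct3→Y3→Port (+1); total 6.
No residual Depot→Port path; max flow = 6.
Certifying cut of size 6: {Depot→HubA, Depot→Jct1, Depot→Jct2, Depot→Port, Depot→Y1, Depot→Y2}.

6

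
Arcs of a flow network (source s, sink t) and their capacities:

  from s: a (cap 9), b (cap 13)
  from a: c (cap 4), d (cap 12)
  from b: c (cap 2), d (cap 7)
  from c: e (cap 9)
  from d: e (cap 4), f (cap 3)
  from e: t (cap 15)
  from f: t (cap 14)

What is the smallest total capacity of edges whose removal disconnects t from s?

13

Augment s→a→c→e→t: bottleneck 4, flow now 4.
Augment s→a→d→e→t: bottleneck 4, flow now 8.
Augment s→a→d→f→t: bottleneck 1, flow now 9.
Augment s→b→c→e→t: bottleneck 2, flow now 11.
Augment s→b→d→f→t: bottleneck 2, flow now 13.
No augmenting path remains; maximum flow = 13.
By max-flow min-cut, the minimum cut capacity equals the max flow.
In the residual graph, reachable from s: {s, a, b, d}.
Min-cut edges: a→c (4), b→c (2), d→e (4), d→f (3); capacity 4 + 2 + 4 + 3 = 13.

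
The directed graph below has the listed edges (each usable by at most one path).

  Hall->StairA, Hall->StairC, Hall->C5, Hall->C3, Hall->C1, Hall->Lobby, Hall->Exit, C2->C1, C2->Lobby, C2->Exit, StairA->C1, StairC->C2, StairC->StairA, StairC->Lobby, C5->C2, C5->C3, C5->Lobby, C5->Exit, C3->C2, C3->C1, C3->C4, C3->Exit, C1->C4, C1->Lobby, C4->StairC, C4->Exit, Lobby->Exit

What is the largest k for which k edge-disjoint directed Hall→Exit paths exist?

6

Assign every edge capacity 1; by Menger, the answer equals the max flow.
Path Hall→Exit (+1); total 1.
Path Hall→C5→Exit (+1); total 2.
Path Hall→C3→Exit (+1); total 3.
Path Hall→Lobby→Exit (+1); total 4.
Path Hall→StairC→C2→Exit (+1); total 5.
Path Hall→C1→C4→Exit (+1); total 6.
No residual Hall→Exit path; max flow = 6.
Certifying cut of size 6: {C1→C4, Hall→C3, Hall→C5, Hall→Exit, Hall→StairC, Lobby→Exit}.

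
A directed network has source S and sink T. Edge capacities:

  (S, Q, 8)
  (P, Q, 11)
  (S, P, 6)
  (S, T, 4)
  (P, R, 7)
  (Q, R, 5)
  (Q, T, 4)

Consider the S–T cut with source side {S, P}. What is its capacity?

30

Edges leaving {S, P}: S→Q (8), S→T (4), P→Q (11), P→R (7).
Cut capacity = 8 + 4 + 11 + 7 = 30.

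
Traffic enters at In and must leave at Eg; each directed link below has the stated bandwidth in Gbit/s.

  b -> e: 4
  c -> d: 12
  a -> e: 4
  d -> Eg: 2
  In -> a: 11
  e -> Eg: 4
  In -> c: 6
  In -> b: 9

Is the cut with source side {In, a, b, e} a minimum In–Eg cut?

Given cut capacity: 6 + 4 = 10.
Augment In→a→e→Eg: bottleneck 4, flow now 4.
Augment In→c→d→Eg: bottleneck 2, flow now 6.
No augmenting path remains; maximum flow = 6.
In the residual graph, reachable from In: {In, a, b, c, d, e}.
Min-cut edges: d→Eg (2), e→Eg (4); capacity 2 + 4 = 6.
Cut capacity 10 exceeds the max flow 6, so it is not minimum.

No — its capacity is 10, but the minimum cut has capacity 6.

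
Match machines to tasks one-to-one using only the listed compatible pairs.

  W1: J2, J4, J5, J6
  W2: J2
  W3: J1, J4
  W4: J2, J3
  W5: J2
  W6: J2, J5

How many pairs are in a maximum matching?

Unit-capacity flow: source→left, listed edges, right→sink; max matching = max flow.
Augmenting path W1→J2 (+1); matched 1.
Augmenting path W3→J1 (+1); matched 2.
Augmenting path W4→J3 (+1); matched 3.
Augmenting path W6→J5 (+1); matched 4.
Augmenting path W2→J2→W1→J4 (+1); matched 5.
No augmenting path remains; maximum matching = 5.
König certificate: {W1, W3, W4, W6, J2} is a vertex cover of size 5 (every listed pair touches it), so no matching can be larger.

5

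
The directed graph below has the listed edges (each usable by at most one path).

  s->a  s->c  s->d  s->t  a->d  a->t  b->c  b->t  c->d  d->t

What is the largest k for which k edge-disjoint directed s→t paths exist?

3

Assign every edge capacity 1; by Menger, the answer equals the max flow.
Path s→t (+1); total 1.
Path s→a→t (+1); total 2.
Path s→d→t (+1); total 3.
No residual s→t path; max flow = 3.
Certifying cut of size 3: {d→t, s→a, s→t}.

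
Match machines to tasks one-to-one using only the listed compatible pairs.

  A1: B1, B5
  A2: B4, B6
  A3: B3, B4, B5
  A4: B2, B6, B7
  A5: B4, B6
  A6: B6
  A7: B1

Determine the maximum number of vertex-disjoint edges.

Unit-capacity flow: source→left, listed edges, right→sink; max matching = max flow.
Augmenting path A1→B1 (+1); matched 1.
Augmenting path A2→B4 (+1); matched 2.
Augmenting path A3→B3 (+1); matched 3.
Augmenting path A4→B2 (+1); matched 4.
Augmenting path A5→B6 (+1); matched 5.
Augmenting path A7→B1→A1→B5 (+1); matched 6.
No augmenting path remains; maximum matching = 6.
König certificate: {A1, A3, A4, A7, B4, B6} is a vertex cover of size 6 (every listed pair touches it), so no matching can be larger.

6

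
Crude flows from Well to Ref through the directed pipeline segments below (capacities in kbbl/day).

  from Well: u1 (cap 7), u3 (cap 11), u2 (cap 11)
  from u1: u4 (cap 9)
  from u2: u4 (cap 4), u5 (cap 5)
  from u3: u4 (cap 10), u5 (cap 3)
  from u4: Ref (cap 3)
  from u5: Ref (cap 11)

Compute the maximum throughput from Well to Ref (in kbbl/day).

Augment Well→u1→u4→Ref: bottleneck 3, flow now 3.
Augment Well→u2→u5→Ref: bottleneck 5, flow now 8.
Augment Well→u3→u5→Ref: bottleneck 3, flow now 11.
No augmenting path remains; maximum flow = 11.
In the residual graph, reachable from Well: {Well, u1, u2, u3, u4}.
Min-cut edges: u2→u5 (5), u3→u5 (3), u4→Ref (3); capacity 5 + 3 + 3 = 11.
This cut is saturated, so no flow can exceed 11.

11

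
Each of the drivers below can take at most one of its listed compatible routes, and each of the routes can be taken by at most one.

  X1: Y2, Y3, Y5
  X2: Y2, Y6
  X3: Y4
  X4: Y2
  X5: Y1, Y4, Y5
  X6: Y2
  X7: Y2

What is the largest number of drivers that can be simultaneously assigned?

5

Unit-capacity flow: source→left, listed edges, right→sink; max matching = max flow.
Augmenting path X1→Y2 (+1); matched 1.
Augmenting path X2→Y6 (+1); matched 2.
Augmenting path X3→Y4 (+1); matched 3.
Augmenting path X5→Y1 (+1); matched 4.
Augmenting path X4→Y2→X1→Y3 (+1); matched 5.
No augmenting path remains; maximum matching = 5.
König certificate: {X1, X2, X3, X5, Y2} is a vertex cover of size 5 (every listed pair touches it), so no matching can be larger.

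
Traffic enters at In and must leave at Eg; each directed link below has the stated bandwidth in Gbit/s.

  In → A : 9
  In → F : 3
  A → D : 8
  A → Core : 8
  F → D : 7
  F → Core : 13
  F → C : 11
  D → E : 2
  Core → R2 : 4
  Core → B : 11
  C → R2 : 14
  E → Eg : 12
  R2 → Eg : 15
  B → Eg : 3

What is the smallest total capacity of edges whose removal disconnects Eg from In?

Augment In→A→D→E→Eg: bottleneck 2, flow now 2.
Augment In→A→Core→R2→Eg: bottleneck 4, flow now 6.
Augment In→A→Core→B→Eg: bottleneck 3, flow now 9.
Augment In→F→C→R2→Eg: bottleneck 3, flow now 12.
No augmenting path remains; maximum flow = 12.
By max-flow min-cut, the minimum cut capacity equals the max flow.
In the residual graph, reachable from In: {In}.
Min-cut edges: In→A (9), In→F (3); capacity 9 + 3 = 12.

12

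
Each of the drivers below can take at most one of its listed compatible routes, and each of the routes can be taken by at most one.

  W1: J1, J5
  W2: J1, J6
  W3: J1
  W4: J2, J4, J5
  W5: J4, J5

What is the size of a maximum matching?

Unit-capacity flow: source→left, listed edges, right→sink; max matching = max flow.
Augmenting path W1→J1 (+1); matched 1.
Augmenting path W2→J6 (+1); matched 2.
Augmenting path W4→J2 (+1); matched 3.
Augmenting path W5→J4 (+1); matched 4.
Augmenting path W3→J1→W1→J5 (+1); matched 5.
No augmenting path remains; maximum matching = 5.
König certificate: {W1, W2, W3, W4, W5} is a vertex cover of size 5 (every listed pair touches it), so no matching can be larger.

5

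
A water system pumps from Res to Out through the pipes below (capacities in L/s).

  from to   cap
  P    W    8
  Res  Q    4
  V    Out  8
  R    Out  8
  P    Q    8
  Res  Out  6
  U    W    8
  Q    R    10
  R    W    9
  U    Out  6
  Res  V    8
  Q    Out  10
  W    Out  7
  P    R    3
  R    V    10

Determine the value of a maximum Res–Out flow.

Augment Res→Out: bottleneck 6, flow now 6.
Augment Res→Q→Out: bottleneck 4, flow now 10.
Augment Res→V→Out: bottleneck 8, flow now 18.
No augmenting path remains; maximum flow = 18.
In the residual graph, reachable from Res: {Res}.
Min-cut edges: Res→Q (4), Res→V (8), Res→Out (6); capacity 4 + 8 + 6 = 18.
This cut is saturated, so no flow can exceed 18.

18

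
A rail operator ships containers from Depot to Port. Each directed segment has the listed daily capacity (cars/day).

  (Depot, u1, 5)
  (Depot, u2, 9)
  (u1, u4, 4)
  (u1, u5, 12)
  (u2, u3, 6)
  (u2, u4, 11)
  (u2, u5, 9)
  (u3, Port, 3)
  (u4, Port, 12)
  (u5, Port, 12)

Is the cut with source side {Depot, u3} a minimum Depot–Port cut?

Given cut capacity: 5 + 9 + 3 = 17.
Augment Depot→u1→u4→Port: bottleneck 4, flow now 4.
Augment Depot→u1→u5→Port: bottleneck 1, flow now 5.
Augment Depot→u2→u3→Port: bottleneck 3, flow now 8.
Augment Depot→u2→u4→Port: bottleneck 6, flow now 14.
No augmenting path remains; maximum flow = 14.
In the residual graph, reachable from Depot: {Depot}.
Min-cut edges: Depot→u1 (5), Depot→u2 (9); capacity 5 + 9 = 14.
Cut capacity 17 exceeds the max flow 14, so it is not minimum.

No — its capacity is 17, but the minimum cut has capacity 14.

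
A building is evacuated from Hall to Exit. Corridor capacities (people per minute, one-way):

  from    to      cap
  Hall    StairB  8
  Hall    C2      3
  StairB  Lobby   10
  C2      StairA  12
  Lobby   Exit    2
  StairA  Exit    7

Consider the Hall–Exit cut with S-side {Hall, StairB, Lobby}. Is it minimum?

Yes — it is a minimum cut (capacity 5).

Given cut capacity: 3 + 2 = 5.
Augment Hall→StairB→Lobby→Exit: bottleneck 2, flow now 2.
Augment Hall→C2→StairA→Exit: bottleneck 3, flow now 5.
No augmenting path remains; maximum flow = 5.
Cut capacity 5 equals the max flow, so it is a minimum cut.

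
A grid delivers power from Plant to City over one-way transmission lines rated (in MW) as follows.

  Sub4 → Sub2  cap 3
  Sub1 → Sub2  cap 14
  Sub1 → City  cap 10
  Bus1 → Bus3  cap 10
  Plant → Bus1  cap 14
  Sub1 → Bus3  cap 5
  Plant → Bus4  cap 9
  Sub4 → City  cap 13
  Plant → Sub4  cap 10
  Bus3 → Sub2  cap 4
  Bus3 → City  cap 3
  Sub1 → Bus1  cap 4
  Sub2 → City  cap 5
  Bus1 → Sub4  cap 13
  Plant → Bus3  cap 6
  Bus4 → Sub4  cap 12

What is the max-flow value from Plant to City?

21

Augment Plant→Bus3→City: bottleneck 3, flow now 3.
Augment Plant→Sub4→City: bottleneck 10, flow now 13.
Augment Plant→Bus1→Sub4→City: bottleneck 3, flow now 16.
Augment Plant→Bus3→Sub2→City: bottleneck 3, flow now 19.
Augment Plant→Bus1→Bus3→Sub2→City: bottleneck 1, flow now 20.
Augment Plant→Bus1→Sub4→Sub2→City: bottleneck 1, flow now 21.
No augmenting path remains; maximum flow = 21.
In the residual graph, reachable from Plant: {Plant, Bus1, Bus4, Bus3, Sub4, Sub2}.
Min-cut edges: Bus3→City (3), Sub4→City (13), Sub2→City (5); capacity 3 + 13 + 5 = 21.
This cut is saturated, so no flow can exceed 21.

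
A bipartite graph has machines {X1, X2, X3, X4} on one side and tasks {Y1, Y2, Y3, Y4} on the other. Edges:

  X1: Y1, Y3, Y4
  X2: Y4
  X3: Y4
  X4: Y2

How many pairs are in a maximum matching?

3

Unit-capacity flow: source→left, listed edges, right→sink; max matching = max flow.
Augmenting path X1→Y1 (+1); matched 1.
Augmenting path X2→Y4 (+1); matched 2.
Augmenting path X4→Y2 (+1); matched 3.
No augmenting path remains; maximum matching = 3.
König certificate: {X1, X4, Y4} is a vertex cover of size 3 (every listed pair touches it), so no matching can be larger.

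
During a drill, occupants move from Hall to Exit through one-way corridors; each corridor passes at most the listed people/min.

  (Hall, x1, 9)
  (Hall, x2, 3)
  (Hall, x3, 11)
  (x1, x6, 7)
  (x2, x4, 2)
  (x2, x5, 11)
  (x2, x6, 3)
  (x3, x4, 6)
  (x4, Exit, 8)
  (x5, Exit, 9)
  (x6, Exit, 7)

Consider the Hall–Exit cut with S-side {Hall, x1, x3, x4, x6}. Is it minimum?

No — its capacity is 18, but the minimum cut has capacity 16.

Given cut capacity: 3 + 8 + 7 = 18.
Augment Hall→x1→x6→Exit: bottleneck 7, flow now 7.
Augment Hall→x2→x4→Exit: bottleneck 2, flow now 9.
Augment Hall→x2→x5→Exit: bottleneck 1, flow now 10.
Augment Hall→x3→x4→Exit: bottleneck 6, flow now 16.
No augmenting path remains; maximum flow = 16.
In the residual graph, reachable from Hall: {Hall, x1, x3}.
Min-cut edges: Hall→x2 (3), x1→x6 (7), x3→x4 (6); capacity 3 + 7 + 6 = 16.
Cut capacity 18 exceeds the max flow 16, so it is not minimum.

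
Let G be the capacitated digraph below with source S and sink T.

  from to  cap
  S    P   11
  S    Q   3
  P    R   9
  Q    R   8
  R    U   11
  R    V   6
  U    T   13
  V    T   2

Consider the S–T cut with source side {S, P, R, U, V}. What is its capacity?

Edges leaving {S, P, R, U, V}: S→Q (3), U→T (13), V→T (2).
Cut capacity = 3 + 13 + 2 = 18.

18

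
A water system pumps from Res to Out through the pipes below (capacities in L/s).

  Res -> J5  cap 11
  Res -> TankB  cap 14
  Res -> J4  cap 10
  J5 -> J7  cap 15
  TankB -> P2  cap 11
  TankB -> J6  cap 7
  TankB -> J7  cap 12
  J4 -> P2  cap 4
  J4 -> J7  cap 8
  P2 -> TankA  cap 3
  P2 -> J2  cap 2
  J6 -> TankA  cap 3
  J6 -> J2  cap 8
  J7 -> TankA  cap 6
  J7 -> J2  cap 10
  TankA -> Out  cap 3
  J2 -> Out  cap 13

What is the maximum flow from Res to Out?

Augment Res→J5→J7→TankA→Out: bottleneck 3, flow now 3.
Augment Res→J5→J7→J2→Out: bottleneck 8, flow now 11.
Augment Res→TankB→P2→J2→Out: bottleneck 2, flow now 13.
Augment Res→TankB→J6→J2→Out: bottleneck 3, flow now 16.
No augmenting path remains; maximum flow = 16.
In the residual graph, reachable from Res: {Res, J5, TankB, J4, P2, J6, J7, TankA, J2}.
Min-cut edges: TankA→Out (3), J2→Out (13); capacity 3 + 13 = 16.
This cut is saturated, so no flow can exceed 16.

16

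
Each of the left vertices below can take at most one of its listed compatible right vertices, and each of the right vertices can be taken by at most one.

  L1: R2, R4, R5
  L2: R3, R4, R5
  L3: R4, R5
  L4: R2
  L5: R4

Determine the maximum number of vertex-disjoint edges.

4

Unit-capacity flow: source→left, listed edges, right→sink; max matching = max flow.
Augmenting path L1→R2 (+1); matched 1.
Augmenting path L2→R3 (+1); matched 2.
Augmenting path L3→R4 (+1); matched 3.
Augmenting path L4→R2→L1→R5 (+1); matched 4.
No augmenting path remains; maximum matching = 4.
König certificate: {L2, R2, R4, R5} is a vertex cover of size 4 (every listed pair touches it), so no matching can be larger.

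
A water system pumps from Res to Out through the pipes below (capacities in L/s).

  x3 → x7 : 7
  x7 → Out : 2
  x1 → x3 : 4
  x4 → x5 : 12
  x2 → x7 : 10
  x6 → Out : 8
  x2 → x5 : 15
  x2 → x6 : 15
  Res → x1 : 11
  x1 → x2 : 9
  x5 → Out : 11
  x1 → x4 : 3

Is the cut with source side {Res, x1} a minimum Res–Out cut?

No — its capacity is 16, but the minimum cut has capacity 11.

Given cut capacity: 9 + 4 + 3 = 16.
Augment Res→x1→x2→x5→Out: bottleneck 9, flow now 9.
Augment Res→x1→x3→x7→Out: bottleneck 2, flow now 11.
No augmenting path remains; maximum flow = 11.
In the residual graph, reachable from Res: {Res}.
Min-cut edges: Res→x1 (11); capacity 11 = 11.
Cut capacity 16 exceeds the max flow 11, so it is not minimum.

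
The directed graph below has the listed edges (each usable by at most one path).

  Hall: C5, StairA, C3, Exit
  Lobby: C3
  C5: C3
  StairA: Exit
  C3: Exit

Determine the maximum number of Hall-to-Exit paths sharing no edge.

Assign every edge capacity 1; by Menger, the answer equals the max flow.
Path Hall→Exit (+1); total 1.
Path Hall→StairA→Exit (+1); total 2.
Path Hall→C3→Exit (+1); total 3.
No residual Hall→Exit path; max flow = 3.
Certifying cut of size 3: {C3→Exit, Hall→Exit, Hall→StairA}.

3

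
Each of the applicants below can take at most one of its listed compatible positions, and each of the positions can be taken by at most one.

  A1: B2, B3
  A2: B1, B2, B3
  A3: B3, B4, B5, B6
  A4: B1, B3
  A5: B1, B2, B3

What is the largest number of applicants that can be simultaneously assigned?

Unit-capacity flow: source→left, listed edges, right→sink; max matching = max flow.
Augmenting path A1→B2 (+1); matched 1.
Augmenting path A2→B1 (+1); matched 2.
Augmenting path A3→B3 (+1); matched 3.
Augmenting path A4→B3→A3→B4 (+1); matched 4.
No augmenting path remains; maximum matching = 4.
König certificate: {A3, B1, B2, B3} is a vertex cover of size 4 (every listed pair touches it), so no matching can be larger.

4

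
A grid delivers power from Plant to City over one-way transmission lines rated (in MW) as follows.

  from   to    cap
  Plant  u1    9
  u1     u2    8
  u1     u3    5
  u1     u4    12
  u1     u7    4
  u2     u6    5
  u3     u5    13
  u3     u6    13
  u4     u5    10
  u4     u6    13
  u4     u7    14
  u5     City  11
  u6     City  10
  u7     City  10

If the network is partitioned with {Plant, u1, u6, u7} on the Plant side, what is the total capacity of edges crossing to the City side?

Edges leaving {Plant, u1, u6, u7}: u1→u2 (8), u1→u3 (5), u1→u4 (12), u6→City (10), u7→City (10).
Cut capacity = 8 + 5 + 12 + 10 + 10 = 45.

45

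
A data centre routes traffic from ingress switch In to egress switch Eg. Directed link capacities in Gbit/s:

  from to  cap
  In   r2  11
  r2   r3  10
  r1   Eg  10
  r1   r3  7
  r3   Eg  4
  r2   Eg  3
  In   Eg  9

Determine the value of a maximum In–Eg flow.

Augment In→Eg: bottleneck 9, flow now 9.
Augment In→r2→Eg: bottleneck 3, flow now 12.
Augment In→r2→r3→Eg: bottleneck 4, flow now 16.
No augmenting path remains; maximum flow = 16.
In the residual graph, reachable from In: {In, r2, r3}.
Min-cut edges: In→Eg (9), r2→Eg (3), r3→Eg (4); capacity 9 + 3 + 4 = 16.
This cut is saturated, so no flow can exceed 16.

16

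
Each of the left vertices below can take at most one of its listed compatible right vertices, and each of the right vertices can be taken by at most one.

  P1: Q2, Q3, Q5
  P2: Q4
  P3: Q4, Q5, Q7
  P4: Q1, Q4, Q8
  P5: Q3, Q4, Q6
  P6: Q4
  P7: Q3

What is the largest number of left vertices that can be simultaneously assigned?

Unit-capacity flow: source→left, listed edges, right→sink; max matching = max flow.
Augmenting path P1→Q2 (+1); matched 1.
Augmenting path P2→Q4 (+1); matched 2.
Augmenting path P3→Q5 (+1); matched 3.
Augmenting path P4→Q1 (+1); matched 4.
Augmenting path P5→Q3 (+1); matched 5.
Augmenting path P7→Q3→P5→Q6 (+1); matched 6.
No augmenting path remains; maximum matching = 6.
König certificate: {P1, P3, P4, P5, P7, Q4} is a vertex cover of size 6 (every listed pair touches it), so no matching can be larger.

6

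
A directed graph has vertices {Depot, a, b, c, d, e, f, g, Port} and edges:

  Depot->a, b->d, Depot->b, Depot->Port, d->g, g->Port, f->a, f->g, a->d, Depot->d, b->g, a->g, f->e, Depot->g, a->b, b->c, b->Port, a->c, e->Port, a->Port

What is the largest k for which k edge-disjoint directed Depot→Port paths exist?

4

Assign every edge capacity 1; by Menger, the answer equals the max flow.
Path Depot→Port (+1); total 1.
Path Depot→a→Port (+1); total 2.
Path Depot→b→Port (+1); total 3.
Path Depot→g→Port (+1); total 4.
No residual Depot→Port path; max flow = 4.
Certifying cut of size 4: {Depot→Port, Depot→a, Depot→b, g→Port}.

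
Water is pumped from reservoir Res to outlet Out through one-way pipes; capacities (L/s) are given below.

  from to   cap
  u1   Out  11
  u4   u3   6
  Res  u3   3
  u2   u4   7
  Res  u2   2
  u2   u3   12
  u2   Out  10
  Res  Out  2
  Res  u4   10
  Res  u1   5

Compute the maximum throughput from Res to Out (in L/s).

Augment Res→Out: bottleneck 2, flow now 2.
Augment Res→u1→Out: bottleneck 5, flow now 7.
Augment Res→u2→Out: bottleneck 2, flow now 9.
No augmenting path remains; maximum flow = 9.
In the residual graph, reachable from Res: {Res, u3, u4}.
Min-cut edges: Res→u1 (5), Res→u2 (2), Res→Out (2); capacity 5 + 2 + 2 = 9.
This cut is saturated, so no flow can exceed 9.

9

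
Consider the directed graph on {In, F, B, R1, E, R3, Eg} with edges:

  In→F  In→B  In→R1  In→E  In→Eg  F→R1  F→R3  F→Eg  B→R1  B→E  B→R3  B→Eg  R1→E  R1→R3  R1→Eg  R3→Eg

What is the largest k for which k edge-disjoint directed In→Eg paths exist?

Assign every edge capacity 1; by Menger, the answer equals the max flow.
Path In→Eg (+1); total 1.
Path In→F→Eg (+1); total 2.
Path In→B→Eg (+1); total 3.
Path In→R1→Eg (+1); total 4.
No residual In→Eg path; max flow = 4.
Certifying cut of size 4: {In→B, In→Eg, In→F, In→R1}.

4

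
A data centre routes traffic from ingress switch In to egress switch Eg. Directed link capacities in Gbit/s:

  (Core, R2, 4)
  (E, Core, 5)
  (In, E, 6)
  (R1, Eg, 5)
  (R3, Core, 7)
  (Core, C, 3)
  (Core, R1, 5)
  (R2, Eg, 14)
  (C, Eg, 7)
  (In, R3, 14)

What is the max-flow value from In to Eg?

12

Augment In→E→Core→R2→Eg: bottleneck 4, flow now 4.
Augment In→E→Core→C→Eg: bottleneck 1, flow now 5.
Augment In→R3→Core→C→Eg: bottleneck 2, flow now 7.
Augment In→R3→Core→R1→Eg: bottleneck 5, flow now 12.
No augmenting path remains; maximum flow = 12.
In the residual graph, reachable from In: {In, E, R3}.
Min-cut edges: E→Core (5), R3→Core (7); capacity 5 + 7 = 12.
This cut is saturated, so no flow can exceed 12.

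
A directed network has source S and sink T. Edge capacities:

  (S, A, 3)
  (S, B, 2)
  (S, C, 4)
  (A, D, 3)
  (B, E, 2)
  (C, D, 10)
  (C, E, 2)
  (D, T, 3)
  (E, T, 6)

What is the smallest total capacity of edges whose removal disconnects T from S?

Augment S→A→D→T: bottleneck 3, flow now 3.
Augment S→B→E→T: bottleneck 2, flow now 5.
Augment S→C→E→T: bottleneck 2, flow now 7.
No augmenting path remains; maximum flow = 7.
By max-flow min-cut, the minimum cut capacity equals the max flow.
In the residual graph, reachable from S: {S, A, C, D}.
Min-cut edges: S→B (2), C→E (2), D→T (3); capacity 2 + 2 + 3 = 7.

7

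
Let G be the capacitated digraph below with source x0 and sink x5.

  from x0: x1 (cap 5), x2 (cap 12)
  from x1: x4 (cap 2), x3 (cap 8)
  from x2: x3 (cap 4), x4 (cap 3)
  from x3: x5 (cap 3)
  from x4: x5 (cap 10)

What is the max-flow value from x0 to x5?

Augment x0→x1→x3→x5: bottleneck 3, flow now 3.
Augment x0→x1→x4→x5: bottleneck 2, flow now 5.
Augment x0→x2→x4→x5: bottleneck 3, flow now 8.
No augmenting path remains; maximum flow = 8.
In the residual graph, reachable from x0: {x0, x1, x2, x3}.
Min-cut edges: x1→x4 (2), x2→x4 (3), x3→x5 (3); capacity 2 + 3 + 3 = 8.
This cut is saturated, so no flow can exceed 8.

8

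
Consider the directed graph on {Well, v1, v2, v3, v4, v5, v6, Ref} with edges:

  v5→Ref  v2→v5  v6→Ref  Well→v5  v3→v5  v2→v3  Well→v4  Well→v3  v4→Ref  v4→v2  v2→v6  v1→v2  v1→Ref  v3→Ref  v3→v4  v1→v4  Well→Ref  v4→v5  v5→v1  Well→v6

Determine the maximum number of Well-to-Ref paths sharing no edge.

5

Assign every edge capacity 1; by Menger, the answer equals the max flow.
Path Well→Ref (+1); total 1.
Path Well→v3→Ref (+1); total 2.
Path Well→v4→Ref (+1); total 3.
Path Well→v5→Ref (+1); total 4.
Path Well→v6→Ref (+1); total 5.
No residual Well→Ref path; max flow = 5.
Certifying cut of size 5: {Well→Ref, Well→v3, Well→v4, Well→v5, Well→v6}.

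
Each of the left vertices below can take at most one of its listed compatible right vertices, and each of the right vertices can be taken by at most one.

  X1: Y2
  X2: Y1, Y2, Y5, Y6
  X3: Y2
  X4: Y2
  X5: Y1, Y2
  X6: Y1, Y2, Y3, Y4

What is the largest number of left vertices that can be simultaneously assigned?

4

Unit-capacity flow: source→left, listed edges, right→sink; max matching = max flow.
Augmenting path X1→Y2 (+1); matched 1.
Augmenting path X2→Y1 (+1); matched 2.
Augmenting path X6→Y3 (+1); matched 3.
Augmenting path X5→Y1→X2→Y5 (+1); matched 4.
No augmenting path remains; maximum matching = 4.
König certificate: {X2, X5, X6, Y2} is a vertex cover of size 4 (every listed pair touches it), so no matching can be larger.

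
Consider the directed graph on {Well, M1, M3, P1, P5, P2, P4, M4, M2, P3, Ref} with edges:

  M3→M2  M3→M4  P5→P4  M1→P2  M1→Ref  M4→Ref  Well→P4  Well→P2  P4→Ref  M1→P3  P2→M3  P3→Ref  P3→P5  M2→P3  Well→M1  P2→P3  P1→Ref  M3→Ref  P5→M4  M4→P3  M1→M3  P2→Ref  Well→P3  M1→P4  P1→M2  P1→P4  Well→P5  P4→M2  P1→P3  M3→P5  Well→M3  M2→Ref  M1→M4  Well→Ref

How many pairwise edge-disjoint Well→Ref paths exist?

7

Assign every edge capacity 1; by Menger, the answer equals the max flow.
Path Well→Ref (+1); total 1.
Path Well→M1→Ref (+1); total 2.
Path Well→M3→Ref (+1); total 3.
Path Well→P2→Ref (+1); total 4.
Path Well→P4→Ref (+1); total 5.
Path Well→P3→Ref (+1); total 6.
Path Well→P5→M4→Ref (+1); total 7.
No residual Well→Ref path; max flow = 7.
Certifying cut of size 7: {Well→M1, Well→M3, Well→P2, Well→P3, Well→P4, Well→P5, Well→Ref}.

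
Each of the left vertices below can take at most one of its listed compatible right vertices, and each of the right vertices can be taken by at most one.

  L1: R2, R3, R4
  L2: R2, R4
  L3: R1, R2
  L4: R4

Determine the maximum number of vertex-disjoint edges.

4

Unit-capacity flow: source→left, listed edges, right→sink; max matching = max flow.
Augmenting path L1→R2 (+1); matched 1.
Augmenting path L2→R4 (+1); matched 2.
Augmenting path L3→R1 (+1); matched 3.
Augmenting path L4→R4→L2→R2→L1→R3 (+1); matched 4.
No augmenting path remains; maximum matching = 4.
König certificate: {L1, L2, L3, L4} is a vertex cover of size 4 (every listed pair touches it), so no matching can be larger.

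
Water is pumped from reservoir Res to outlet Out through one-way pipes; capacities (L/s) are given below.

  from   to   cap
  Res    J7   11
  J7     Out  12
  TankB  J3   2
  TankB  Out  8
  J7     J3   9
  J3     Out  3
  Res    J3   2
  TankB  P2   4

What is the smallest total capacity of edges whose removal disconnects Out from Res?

13

Augment Res→J7→Out: bottleneck 11, flow now 11.
Augment Res→J3→Out: bottleneck 2, flow now 13.
No augmenting path remains; maximum flow = 13.
By max-flow min-cut, the minimum cut capacity equals the max flow.
In the residual graph, reachable from Res: {Res}.
Min-cut edges: Res→J7 (11), Res→J3 (2); capacity 11 + 2 = 13.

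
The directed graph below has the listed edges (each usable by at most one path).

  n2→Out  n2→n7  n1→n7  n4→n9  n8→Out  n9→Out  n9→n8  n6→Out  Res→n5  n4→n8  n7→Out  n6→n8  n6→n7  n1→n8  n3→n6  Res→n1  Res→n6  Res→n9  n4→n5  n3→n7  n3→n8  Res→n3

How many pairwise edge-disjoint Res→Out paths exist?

Assign every edge capacity 1; by Menger, the answer equals the max flow.
Path Res→n6→Out (+1); total 1.
Path Res→n9→Out (+1); total 2.
Path Res→n1→n7→Out (+1); total 3.
Path Res→n3→n8→Out (+1); total 4.
No residual Res→Out path; max flow = 4.
Certifying cut of size 4: {Res→n1, Res→n3, Res→n6, Res→n9}.

4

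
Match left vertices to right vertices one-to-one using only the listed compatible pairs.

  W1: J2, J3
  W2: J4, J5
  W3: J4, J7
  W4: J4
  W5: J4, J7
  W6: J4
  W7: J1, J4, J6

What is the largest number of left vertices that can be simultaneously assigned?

Unit-capacity flow: source→left, listed edges, right→sink; max matching = max flow.
Augmenting path W1→J2 (+1); matched 1.
Augmenting path W2→J4 (+1); matched 2.
Augmenting path W3→J7 (+1); matched 3.
Augmenting path W7→J1 (+1); matched 4.
Augmenting path W4→J4→W2→J5 (+1); matched 5.
No augmenting path remains; maximum matching = 5.
König certificate: {W1, W2, W7, J4, J7} is a vertex cover of size 5 (every listed pair touches it), so no matching can be larger.

5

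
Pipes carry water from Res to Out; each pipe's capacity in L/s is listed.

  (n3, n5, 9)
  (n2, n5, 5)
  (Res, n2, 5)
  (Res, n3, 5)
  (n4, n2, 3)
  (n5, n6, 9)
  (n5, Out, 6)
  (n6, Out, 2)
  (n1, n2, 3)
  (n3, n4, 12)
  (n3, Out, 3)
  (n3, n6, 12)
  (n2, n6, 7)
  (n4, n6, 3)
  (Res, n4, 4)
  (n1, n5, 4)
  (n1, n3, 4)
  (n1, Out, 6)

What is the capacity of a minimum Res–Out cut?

Augment Res→n3→Out: bottleneck 3, flow now 3.
Augment Res→n2→n5→Out: bottleneck 5, flow now 8.
Augment Res→n3→n5→Out: bottleneck 1, flow now 9.
Augment Res→n3→n6→Out: bottleneck 1, flow now 10.
Augment Res→n4→n6→Out: bottleneck 1, flow now 11.
No augmenting path remains; maximum flow = 11.
By max-flow min-cut, the minimum cut capacity equals the max flow.
In the residual graph, reachable from Res: {Res, n2, n3, n4, n5, n6}.
Min-cut edges: n3→Out (3), n5→Out (6), n6→Out (2); capacity 3 + 6 + 2 = 11.

11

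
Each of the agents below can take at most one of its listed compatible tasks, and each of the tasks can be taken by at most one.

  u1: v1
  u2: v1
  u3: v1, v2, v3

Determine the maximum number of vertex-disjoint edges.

2

Unit-capacity flow: source→left, listed edges, right→sink; max matching = max flow.
Augmenting path u1→v1 (+1); matched 1.
Augmenting path u3→v2 (+1); matched 2.
No augmenting path remains; maximum matching = 2.
König certificate: {u3, v1} is a vertex cover of size 2 (every listed pair touches it), so no matching can be larger.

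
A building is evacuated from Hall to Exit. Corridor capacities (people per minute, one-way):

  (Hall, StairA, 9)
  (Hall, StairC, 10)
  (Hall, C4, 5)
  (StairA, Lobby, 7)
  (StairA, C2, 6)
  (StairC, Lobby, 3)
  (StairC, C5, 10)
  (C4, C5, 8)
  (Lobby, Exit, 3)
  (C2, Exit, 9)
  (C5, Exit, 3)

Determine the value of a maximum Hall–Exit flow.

12

Augment Hall→StairA→Lobby→Exit: bottleneck 3, flow now 3.
Augment Hall→StairA→C2→Exit: bottleneck 6, flow now 9.
Augment Hall→StairC→C5→Exit: bottleneck 3, flow now 12.
No augmenting path remains; maximum flow = 12.
In the residual graph, reachable from Hall: {Hall, StairA, StairC, C4, Lobby, C5}.
Min-cut edges: StairA→C2 (6), Lobby→Exit (3), C5→Exit (3); capacity 6 + 3 + 3 = 12.
This cut is saturated, so no flow can exceed 12.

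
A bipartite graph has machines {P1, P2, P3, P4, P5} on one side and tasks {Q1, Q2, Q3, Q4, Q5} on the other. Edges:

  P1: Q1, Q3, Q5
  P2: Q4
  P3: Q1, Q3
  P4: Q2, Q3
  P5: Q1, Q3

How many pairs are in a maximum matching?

5

Unit-capacity flow: source→left, listed edges, right→sink; max matching = max flow.
Augmenting path P1→Q1 (+1); matched 1.
Augmenting path P2→Q4 (+1); matched 2.
Augmenting path P3→Q3 (+1); matched 3.
Augmenting path P4→Q2 (+1); matched 4.
Augmenting path P5→Q1→P1→Q5 (+1); matched 5.
No augmenting path remains; maximum matching = 5.
König certificate: {P1, P2, P3, P4, P5} is a vertex cover of size 5 (every listed pair touches it), so no matching can be larger.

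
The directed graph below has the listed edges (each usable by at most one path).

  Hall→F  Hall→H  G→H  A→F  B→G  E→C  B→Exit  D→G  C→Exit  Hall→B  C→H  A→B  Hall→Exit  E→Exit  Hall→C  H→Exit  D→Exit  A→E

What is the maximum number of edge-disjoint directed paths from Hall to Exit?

Assign every edge capacity 1; by Menger, the answer equals the max flow.
Path Hall→Exit (+1); total 1.
Path Hall→B→Exit (+1); total 2.
Path Hall→C→Exit (+1); total 3.
Path Hall→H→Exit (+1); total 4.
No residual Hall→Exit path; max flow = 4.
Certifying cut of size 4: {Hall→B, Hall→C, Hall→Exit, Hall→H}.

4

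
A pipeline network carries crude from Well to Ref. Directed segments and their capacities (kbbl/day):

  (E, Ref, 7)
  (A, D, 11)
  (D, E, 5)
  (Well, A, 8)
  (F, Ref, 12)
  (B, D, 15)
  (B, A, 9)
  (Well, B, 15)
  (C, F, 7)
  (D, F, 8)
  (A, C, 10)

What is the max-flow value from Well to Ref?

17

Augment Well→A→C→F→Ref: bottleneck 7, flow now 7.
Augment Well→A→D→E→Ref: bottleneck 1, flow now 8.
Augment Well→B→D→E→Ref: bottleneck 4, flow now 12.
Augment Well→B→D→F→Ref: bottleneck 5, flow now 17.
No augmenting path remains; maximum flow = 17.
In the residual graph, reachable from Well: {Well, A, B, C, D, F}.
Min-cut edges: D→E (5), F→Ref (12); capacity 5 + 12 = 17.
This cut is saturated, so no flow can exceed 17.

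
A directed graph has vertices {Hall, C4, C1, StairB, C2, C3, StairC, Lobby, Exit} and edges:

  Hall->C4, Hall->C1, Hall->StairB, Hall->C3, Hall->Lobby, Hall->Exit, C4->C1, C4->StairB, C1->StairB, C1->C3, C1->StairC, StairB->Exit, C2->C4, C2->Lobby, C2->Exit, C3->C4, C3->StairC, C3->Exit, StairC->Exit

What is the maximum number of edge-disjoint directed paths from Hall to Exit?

Assign every edge capacity 1; by Menger, the answer equals the max flow.
Path Hall→Exit (+1); total 1.
Path Hall→StairB→Exit (+1); total 2.
Path Hall→C3→Exit (+1); total 3.
Path Hall→C1→StairC→Exit (+1); total 4.
No residual Hall→Exit path; max flow = 4.
Certifying cut of size 4: {C3→Exit, Hall→Exit, StairB→Exit, StairC→Exit}.

4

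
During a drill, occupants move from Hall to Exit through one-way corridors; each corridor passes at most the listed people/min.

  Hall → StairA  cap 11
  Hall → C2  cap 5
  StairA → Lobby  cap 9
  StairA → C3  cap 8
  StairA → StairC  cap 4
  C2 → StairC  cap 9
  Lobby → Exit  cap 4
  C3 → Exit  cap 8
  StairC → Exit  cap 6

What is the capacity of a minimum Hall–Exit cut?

Augment Hall→StairA→Lobby→Exit: bottleneck 4, flow now 4.
Augment Hall→StairA→C3→Exit: bottleneck 7, flow now 11.
Augment Hall→C2→StairC→Exit: bottleneck 5, flow now 16.
No augmenting path remains; maximum flow = 16.
By max-flow min-cut, the minimum cut capacity equals the max flow.
In the residual graph, reachable from Hall: {Hall}.
Min-cut edges: Hall→StairA (11), Hall→C2 (5); capacity 11 + 5 = 16.

16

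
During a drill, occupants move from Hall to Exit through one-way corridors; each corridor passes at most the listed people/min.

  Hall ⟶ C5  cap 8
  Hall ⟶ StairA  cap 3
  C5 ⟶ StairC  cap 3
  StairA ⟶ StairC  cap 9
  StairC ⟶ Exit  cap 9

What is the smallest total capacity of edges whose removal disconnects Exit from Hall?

Augment Hall→C5→StairC→Exit: bottleneck 3, flow now 3.
Augment Hall→StairA→StairC→Exit: bottleneck 3, flow now 6.
No augmenting path remains; maximum flow = 6.
By max-flow min-cut, the minimum cut capacity equals the max flow.
In the residual graph, reachable from Hall: {Hall, C5}.
Min-cut edges: Hall→StairA (3), C5→StairC (3); capacity 3 + 3 = 6.

6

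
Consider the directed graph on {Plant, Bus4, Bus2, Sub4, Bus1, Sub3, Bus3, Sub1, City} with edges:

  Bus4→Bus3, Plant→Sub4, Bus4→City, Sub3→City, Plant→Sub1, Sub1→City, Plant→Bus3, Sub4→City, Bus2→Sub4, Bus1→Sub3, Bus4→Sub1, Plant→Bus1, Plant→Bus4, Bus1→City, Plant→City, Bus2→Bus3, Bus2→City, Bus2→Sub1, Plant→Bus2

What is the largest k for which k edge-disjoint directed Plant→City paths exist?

Assign every edge capacity 1; by Menger, the answer equals the max flow.
Path Plant→City (+1); total 1.
Path Plant→Bus4→City (+1); total 2.
Path Plant→Bus2→City (+1); total 3.
Path Plant→Sub4→City (+1); total 4.
Path Plant→Bus1→City (+1); total 5.
Path Plant→Sub1→City (+1); total 6.
No residual Plant→City path; max flow = 6.
Certifying cut of size 6: {Plant→Bus1, Plant→Bus2, Plant→Bus4, Plant→City, Plant→Sub1, Plant→Sub4}.

6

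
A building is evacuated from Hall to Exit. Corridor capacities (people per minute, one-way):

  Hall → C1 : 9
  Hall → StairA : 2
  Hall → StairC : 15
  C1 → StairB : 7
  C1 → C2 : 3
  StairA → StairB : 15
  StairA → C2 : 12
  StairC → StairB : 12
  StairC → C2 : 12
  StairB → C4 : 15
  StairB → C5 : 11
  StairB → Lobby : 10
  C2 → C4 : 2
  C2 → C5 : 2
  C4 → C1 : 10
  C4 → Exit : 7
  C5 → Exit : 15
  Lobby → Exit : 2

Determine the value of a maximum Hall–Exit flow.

22

Augment Hall→C1→StairB→C4→Exit: bottleneck 7, flow now 7.
Augment Hall→C1→C2→C5→Exit: bottleneck 2, flow now 9.
Augment Hall→StairA→StairB→C5→Exit: bottleneck 2, flow now 11.
Augment Hall→StairC→StairB→C5→Exit: bottleneck 9, flow now 20.
Augment Hall→StairC→StairB→Lobby→Exit: bottleneck 2, flow now 22.
No augmenting path remains; maximum flow = 22.
In the residual graph, reachable from Hall: {Hall, C1, StairA, StairC, StairB, C2, C4, Lobby}.
Min-cut edges: StairB→C5 (11), C2→C5 (2), C4→Exit (7), Lobby→Exit (2); capacity 11 + 2 + 7 + 2 = 22.
This cut is saturated, so no flow can exceed 22.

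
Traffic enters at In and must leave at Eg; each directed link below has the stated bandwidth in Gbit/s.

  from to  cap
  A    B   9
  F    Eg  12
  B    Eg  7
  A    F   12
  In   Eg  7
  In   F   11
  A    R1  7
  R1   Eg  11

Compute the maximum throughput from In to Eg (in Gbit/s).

18

Augment In→Eg: bottleneck 7, flow now 7.
Augment In→F→Eg: bottleneck 11, flow now 18.
No augmenting path remains; maximum flow = 18.
In the residual graph, reachable from In: {In}.
Min-cut edges: In→F (11), In→Eg (7); capacity 11 + 7 = 18.
This cut is saturated, so no flow can exceed 18.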